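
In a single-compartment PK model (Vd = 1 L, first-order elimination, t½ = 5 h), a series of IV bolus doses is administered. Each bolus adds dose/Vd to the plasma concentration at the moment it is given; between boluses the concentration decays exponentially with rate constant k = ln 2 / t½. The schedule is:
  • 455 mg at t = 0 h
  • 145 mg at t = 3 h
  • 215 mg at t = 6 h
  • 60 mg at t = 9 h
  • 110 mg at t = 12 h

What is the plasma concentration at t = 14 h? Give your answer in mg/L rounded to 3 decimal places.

281.178 mg/L

k = ln 2 / 5 = 0.13863 per h
Dose 1 (455 mg at t=0 h): 455·exp(−0.13863·14) = 65.332 mg/L
Dose 2 (145 mg at t=3 h): 145·exp(−0.13863·11) = 31.557 mg/L
Dose 3 (215 mg at t=6 h): 215·exp(−0.13863·8) = 70.924 mg/L
Dose 4 (60 mg at t=9 h): 60·exp(−0.13863·5) = 30.000 mg/L
Dose 5 (110 mg at t=12 h): 110·exp(−0.13863·2) = 83.364 mg/L
C(14) = 65.332 + 31.557 + 70.924 + 30.000 + 83.364 = 281.178 mg/L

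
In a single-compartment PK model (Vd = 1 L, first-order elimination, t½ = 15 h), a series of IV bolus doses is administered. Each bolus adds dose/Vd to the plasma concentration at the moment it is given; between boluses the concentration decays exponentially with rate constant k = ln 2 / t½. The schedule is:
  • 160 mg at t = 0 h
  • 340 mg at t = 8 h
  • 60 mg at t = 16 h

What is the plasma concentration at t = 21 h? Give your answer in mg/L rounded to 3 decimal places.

k = ln 2 / 15 = 0.04621 per h
Dose 1 (160 mg at t=0 h): 160·exp(−0.04621·21) = 60.629 mg/L
Dose 2 (340 mg at t=8 h): 340·exp(−0.04621·13) = 186.460 mg/L
Dose 3 (60 mg at t=16 h): 60·exp(−0.04621·5) = 47.622 mg/L
C(21) = 60.629 + 186.460 + 47.622 = 294.711 mg/L

294.711 mg/L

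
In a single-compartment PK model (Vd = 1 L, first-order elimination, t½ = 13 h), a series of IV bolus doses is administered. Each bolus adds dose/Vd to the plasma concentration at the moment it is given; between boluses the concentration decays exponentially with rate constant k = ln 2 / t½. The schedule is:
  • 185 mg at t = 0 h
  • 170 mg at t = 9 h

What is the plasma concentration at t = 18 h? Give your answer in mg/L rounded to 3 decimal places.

k = ln 2 / 13 = 0.05332 per h
Dose 1 (185 mg at t=0 h): 185·exp(−0.05332·18) = 70.853 mg/L
Dose 2 (170 mg at t=9 h): 170·exp(−0.05332·9) = 105.207 mg/L
C(18) = 70.853 + 105.207 = 176.060 mg/L

176.060 mg/L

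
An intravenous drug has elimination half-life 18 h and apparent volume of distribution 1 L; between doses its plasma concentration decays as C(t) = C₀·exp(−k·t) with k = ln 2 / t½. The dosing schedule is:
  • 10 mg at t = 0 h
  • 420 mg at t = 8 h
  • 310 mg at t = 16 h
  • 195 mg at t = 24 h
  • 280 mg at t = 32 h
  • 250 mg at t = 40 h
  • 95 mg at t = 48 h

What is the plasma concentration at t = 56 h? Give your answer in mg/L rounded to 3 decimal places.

506.546 mg/L

k = ln 2 / 18 = 0.03851 per h
Dose 1 (10 mg at t=0 h): 10·exp(−0.03851·56) = 1.157 mg/L
Dose 2 (420 mg at t=8 h): 420·exp(−0.03851·48) = 66.146 mg/L
Dose 3 (310 mg at t=16 h): 310·exp(−0.03851·40) = 66.436 mg/L
Dose 4 (195 mg at t=24 h): 195·exp(−0.03851·32) = 56.868 mg/L
Dose 5 (280 mg at t=32 h): 280·exp(−0.03851·24) = 111.118 mg/L
Dose 6 (250 mg at t=40 h): 250·exp(−0.03851·16) = 135.007 mg/L
Dose 7 (95 mg at t=48 h): 95·exp(−0.03851·8) = 69.812 mg/L
C(56) = 1.157 + 66.146 + 66.436 + 56.868 + 111.118 + 135.007 + 69.812 = 506.546 mg/L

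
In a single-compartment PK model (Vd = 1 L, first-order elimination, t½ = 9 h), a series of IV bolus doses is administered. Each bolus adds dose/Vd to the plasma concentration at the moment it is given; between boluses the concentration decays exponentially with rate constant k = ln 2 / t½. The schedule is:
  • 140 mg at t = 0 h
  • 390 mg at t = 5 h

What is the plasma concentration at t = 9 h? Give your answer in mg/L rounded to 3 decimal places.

k = ln 2 / 9 = 0.07702 per h
Dose 1 (140 mg at t=0 h): 140·exp(−0.07702·9) = 70.000 mg/L
Dose 2 (390 mg at t=5 h): 390·exp(−0.07702·4) = 286.598 mg/L
C(9) = 70.000 + 286.598 = 356.598 mg/L

356.598 mg/L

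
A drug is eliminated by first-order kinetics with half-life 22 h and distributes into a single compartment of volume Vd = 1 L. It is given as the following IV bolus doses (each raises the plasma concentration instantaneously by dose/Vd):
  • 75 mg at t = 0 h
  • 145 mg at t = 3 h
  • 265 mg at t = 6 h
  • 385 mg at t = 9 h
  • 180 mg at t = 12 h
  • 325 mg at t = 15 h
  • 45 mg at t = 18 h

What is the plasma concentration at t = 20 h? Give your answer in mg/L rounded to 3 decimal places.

k = ln 2 / 22 = 0.03151 per h
Dose 1 (75 mg at t=0 h): 75·exp(−0.03151·20) = 39.939 mg/L
Dose 2 (145 mg at t=3 h): 145·exp(−0.03151·17) = 84.870 mg/L
Dose 3 (265 mg at t=6 h): 265·exp(−0.03151·14) = 170.483 mg/L
Dose 4 (385 mg at t=9 h): 385·exp(−0.03151·11) = 272.236 mg/L
Dose 5 (180 mg at t=12 h): 180·exp(−0.03151·8) = 139.897 mg/L
Dose 6 (325 mg at t=15 h): 325·exp(−0.03151·5) = 277.631 mg/L
Dose 7 (45 mg at t=18 h): 45·exp(−0.03151·2) = 42.252 mg/L
C(20) = 39.939 + 84.870 + 170.483 + 272.236 + 139.897 + 277.631 + 42.252 = 1027.307 mg/L

1027.307 mg/L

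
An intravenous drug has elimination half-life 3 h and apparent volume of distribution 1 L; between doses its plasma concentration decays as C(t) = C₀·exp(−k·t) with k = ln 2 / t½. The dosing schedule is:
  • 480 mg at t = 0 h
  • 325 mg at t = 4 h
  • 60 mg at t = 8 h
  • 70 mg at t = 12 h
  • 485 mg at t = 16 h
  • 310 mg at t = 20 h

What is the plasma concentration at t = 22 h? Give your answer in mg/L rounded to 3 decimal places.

333.899 mg/L

k = ln 2 / 3 = 0.23105 per h
Dose 1 (480 mg at t=0 h): 480·exp(−0.23105·22) = 2.976 mg/L
Dose 2 (325 mg at t=4 h): 325·exp(−0.23105·18) = 5.078 mg/L
Dose 3 (60 mg at t=8 h): 60·exp(−0.23105·14) = 2.362 mg/L
Dose 4 (70 mg at t=12 h): 70·exp(−0.23105·10) = 6.945 mg/L
Dose 5 (485 mg at t=16 h): 485·exp(−0.23105·6) = 121.250 mg/L
Dose 6 (310 mg at t=20 h): 310·exp(−0.23105·2) = 195.288 mg/L
C(22) = 2.976 + 5.078 + 2.362 + 6.945 + 121.250 + 195.288 = 333.899 mg/L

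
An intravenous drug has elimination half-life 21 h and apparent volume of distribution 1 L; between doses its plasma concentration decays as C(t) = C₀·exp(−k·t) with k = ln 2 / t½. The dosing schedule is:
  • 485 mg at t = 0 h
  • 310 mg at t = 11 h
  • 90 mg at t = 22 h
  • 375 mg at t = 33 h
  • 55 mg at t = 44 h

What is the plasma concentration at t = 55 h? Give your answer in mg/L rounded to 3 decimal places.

401.444 mg/L

k = ln 2 / 21 = 0.03301 per h
Dose 1 (485 mg at t=0 h): 485·exp(−0.03301·55) = 78.946 mg/L
Dose 2 (310 mg at t=11 h): 310·exp(−0.03301·44) = 72.549 mg/L
Dose 3 (90 mg at t=22 h): 90·exp(−0.03301·33) = 30.283 mg/L
Dose 4 (375 mg at t=33 h): 375·exp(−0.03301·22) = 181.412 mg/L
Dose 5 (55 mg at t=44 h): 55·exp(−0.03301·11) = 38.254 mg/L
C(55) = 78.946 + 72.549 + 30.283 + 181.412 + 38.254 = 401.444 mg/L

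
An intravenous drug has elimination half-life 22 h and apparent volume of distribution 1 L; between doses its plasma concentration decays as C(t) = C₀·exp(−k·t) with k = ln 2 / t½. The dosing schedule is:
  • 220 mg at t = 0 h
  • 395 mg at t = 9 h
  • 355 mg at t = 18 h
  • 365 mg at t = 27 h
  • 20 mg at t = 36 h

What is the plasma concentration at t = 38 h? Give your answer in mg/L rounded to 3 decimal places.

690.773 mg/L

k = ln 2 / 22 = 0.03151 per h
Dose 1 (220 mg at t=0 h): 220·exp(−0.03151·38) = 66.445 mg/L
Dose 2 (395 mg at t=9 h): 395·exp(−0.03151·29) = 158.411 mg/L
Dose 3 (355 mg at t=18 h): 355·exp(−0.03151·20) = 189.045 mg/L
Dose 4 (365 mg at t=27 h): 365·exp(−0.03151·11) = 258.094 mg/L
Dose 5 (20 mg at t=36 h): 20·exp(−0.03151·2) = 18.779 mg/L
C(38) = 66.445 + 158.411 + 189.045 + 258.094 + 18.779 = 690.773 mg/L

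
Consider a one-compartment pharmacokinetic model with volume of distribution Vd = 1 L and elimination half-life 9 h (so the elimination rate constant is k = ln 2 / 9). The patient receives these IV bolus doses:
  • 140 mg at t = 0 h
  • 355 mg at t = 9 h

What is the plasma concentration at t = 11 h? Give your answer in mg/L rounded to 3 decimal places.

364.329 mg/L

k = ln 2 / 9 = 0.07702 per h
Dose 1 (140 mg at t=0 h): 140·exp(−0.07702·11) = 60.007 mg/L
Dose 2 (355 mg at t=9 h): 355·exp(−0.07702·2) = 304.322 mg/L
C(11) = 60.007 + 304.322 = 364.329 mg/L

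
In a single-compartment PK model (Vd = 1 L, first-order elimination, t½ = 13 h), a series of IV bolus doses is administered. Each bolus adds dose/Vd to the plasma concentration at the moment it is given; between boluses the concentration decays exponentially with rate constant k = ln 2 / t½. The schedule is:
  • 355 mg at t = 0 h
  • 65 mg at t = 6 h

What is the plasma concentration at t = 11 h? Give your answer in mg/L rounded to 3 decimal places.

247.263 mg/L

k = ln 2 / 13 = 0.05332 per h
Dose 1 (355 mg at t=0 h): 355·exp(−0.05332·11) = 197.474 mg/L
Dose 2 (65 mg at t=6 h): 65·exp(−0.05332·5) = 49.789 mg/L
C(11) = 197.474 + 49.789 = 247.263 mg/L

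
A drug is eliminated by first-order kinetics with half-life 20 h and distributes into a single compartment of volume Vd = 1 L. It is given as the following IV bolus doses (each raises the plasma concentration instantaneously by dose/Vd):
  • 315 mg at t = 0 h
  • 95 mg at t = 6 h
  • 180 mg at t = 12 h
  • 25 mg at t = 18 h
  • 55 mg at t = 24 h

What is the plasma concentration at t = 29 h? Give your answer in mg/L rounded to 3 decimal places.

321.292 mg/L

k = ln 2 / 20 = 0.03466 per h
Dose 1 (315 mg at t=0 h): 315·exp(−0.03466·29) = 115.297 mg/L
Dose 2 (95 mg at t=6 h): 95·exp(−0.03466·23) = 42.809 mg/L
Dose 3 (180 mg at t=12 h): 180·exp(−0.03466·17) = 99.861 mg/L
Dose 4 (25 mg at t=18 h): 25·exp(−0.03466·11) = 17.076 mg/L
Dose 5 (55 mg at t=24 h): 55·exp(−0.03466·5) = 46.249 mg/L
C(29) = 115.297 + 42.809 + 99.861 + 17.076 + 46.249 = 321.292 mg/L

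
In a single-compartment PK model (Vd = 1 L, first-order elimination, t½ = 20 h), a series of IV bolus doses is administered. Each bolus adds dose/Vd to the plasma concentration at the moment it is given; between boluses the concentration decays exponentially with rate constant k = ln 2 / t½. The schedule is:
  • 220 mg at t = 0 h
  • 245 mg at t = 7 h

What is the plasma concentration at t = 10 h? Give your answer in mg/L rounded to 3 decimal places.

376.370 mg/L

k = ln 2 / 20 = 0.03466 per h
Dose 1 (220 mg at t=0 h): 220·exp(−0.03466·10) = 155.563 mg/L
Dose 2 (245 mg at t=7 h): 245·exp(−0.03466·3) = 220.806 mg/L
C(10) = 155.563 + 220.806 = 376.370 mg/L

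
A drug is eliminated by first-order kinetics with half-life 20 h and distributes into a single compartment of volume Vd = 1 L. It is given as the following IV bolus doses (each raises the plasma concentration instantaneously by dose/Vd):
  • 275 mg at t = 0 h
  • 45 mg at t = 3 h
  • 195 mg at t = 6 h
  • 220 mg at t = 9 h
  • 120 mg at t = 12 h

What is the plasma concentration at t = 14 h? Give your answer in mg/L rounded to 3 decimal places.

k = ln 2 / 20 = 0.03466 per h
Dose 1 (275 mg at t=0 h): 275·exp(−0.03466·14) = 169.282 mg/L
Dose 2 (45 mg at t=3 h): 45·exp(−0.03466·11) = 30.736 mg/L
Dose 3 (195 mg at t=6 h): 195·exp(−0.03466·8) = 147.782 mg/L
Dose 4 (220 mg at t=9 h): 220·exp(−0.03466·5) = 184.997 mg/L
Dose 5 (120 mg at t=12 h): 120·exp(−0.03466·2) = 111.964 mg/L
C(14) = 169.282 + 30.736 + 147.782 + 184.997 + 111.964 = 644.762 mg/L

644.762 mg/L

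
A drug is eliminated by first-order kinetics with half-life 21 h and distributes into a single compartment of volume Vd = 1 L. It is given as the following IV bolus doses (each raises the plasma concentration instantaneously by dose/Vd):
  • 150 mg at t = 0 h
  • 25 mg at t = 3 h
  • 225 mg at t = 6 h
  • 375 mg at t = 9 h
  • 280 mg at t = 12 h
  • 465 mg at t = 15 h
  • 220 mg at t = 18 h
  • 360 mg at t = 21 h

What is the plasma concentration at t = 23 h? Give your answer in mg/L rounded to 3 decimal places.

1523.111 mg/L

k = ln 2 / 21 = 0.03301 per h
Dose 1 (150 mg at t=0 h): 150·exp(−0.03301·23) = 70.209 mg/L
Dose 2 (25 mg at t=3 h): 25·exp(−0.03301·20) = 12.919 mg/L
Dose 3 (225 mg at t=6 h): 225·exp(−0.03301·17) = 128.378 mg/L
Dose 4 (375 mg at t=9 h): 375·exp(−0.03301·14) = 236.235 mg/L
Dose 5 (280 mg at t=12 h): 280·exp(−0.03301·11) = 194.749 mg/L
Dose 6 (465 mg at t=15 h): 465·exp(−0.03301·8) = 357.088 mg/L
Dose 7 (220 mg at t=18 h): 220·exp(−0.03301·5) = 186.530 mg/L
Dose 8 (360 mg at t=21 h): 360·exp(−0.03301·2) = 337.002 mg/L
C(23) = 70.209 + 12.919 + 128.378 + 236.235 + 194.749 + 357.088 + 186.530 + 337.002 = 1523.111 mg/L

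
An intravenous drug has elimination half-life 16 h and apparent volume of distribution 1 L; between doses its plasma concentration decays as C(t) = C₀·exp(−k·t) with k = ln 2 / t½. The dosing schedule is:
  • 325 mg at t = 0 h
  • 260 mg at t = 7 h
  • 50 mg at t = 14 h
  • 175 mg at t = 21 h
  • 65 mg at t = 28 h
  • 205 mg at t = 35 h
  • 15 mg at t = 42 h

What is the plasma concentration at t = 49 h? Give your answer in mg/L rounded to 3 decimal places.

293.078 mg/L

k = ln 2 / 16 = 0.04332 per h
Dose 1 (325 mg at t=0 h): 325·exp(−0.04332·49) = 38.903 mg/L
Dose 2 (260 mg at t=7 h): 260·exp(−0.04332·42) = 42.147 mg/L
Dose 3 (50 mg at t=14 h): 50·exp(−0.04332·35) = 10.977 mg/L
Dose 4 (175 mg at t=21 h): 175·exp(−0.04332·28) = 52.028 mg/L
Dose 5 (65 mg at t=28 h): 65·exp(−0.04332·21) = 26.170 mg/L
Dose 6 (205 mg at t=35 h): 205·exp(−0.04332·14) = 111.777 mg/L
Dose 7 (15 mg at t=42 h): 15·exp(−0.04332·7) = 11.076 mg/L
C(49) = 38.903 + 42.147 + 10.977 + 52.028 + 26.170 + 111.777 + 11.076 = 293.078 mg/L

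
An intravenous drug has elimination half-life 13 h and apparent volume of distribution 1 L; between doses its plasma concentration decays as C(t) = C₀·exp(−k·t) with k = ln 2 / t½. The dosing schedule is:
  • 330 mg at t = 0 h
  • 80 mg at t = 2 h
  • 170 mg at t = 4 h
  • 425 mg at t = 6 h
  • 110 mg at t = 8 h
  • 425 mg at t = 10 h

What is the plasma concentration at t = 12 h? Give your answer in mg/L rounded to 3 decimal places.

1111.467 mg/L

k = ln 2 / 13 = 0.05332 per h
Dose 1 (330 mg at t=0 h): 330·exp(−0.05332·12) = 174.036 mg/L
Dose 2 (80 mg at t=2 h): 80·exp(−0.05332·10) = 46.938 mg/L
Dose 3 (170 mg at t=4 h): 170·exp(−0.05332·8) = 110.968 mg/L
Dose 4 (425 mg at t=6 h): 425·exp(−0.05332·6) = 308.640 mg/L
Dose 5 (110 mg at t=8 h): 110·exp(−0.05332·4) = 88.873 mg/L
Dose 6 (425 mg at t=10 h): 425·exp(−0.05332·2) = 382.012 mg/L
C(12) = 174.036 + 46.938 + 110.968 + 308.640 + 88.873 + 382.012 = 1111.467 mg/L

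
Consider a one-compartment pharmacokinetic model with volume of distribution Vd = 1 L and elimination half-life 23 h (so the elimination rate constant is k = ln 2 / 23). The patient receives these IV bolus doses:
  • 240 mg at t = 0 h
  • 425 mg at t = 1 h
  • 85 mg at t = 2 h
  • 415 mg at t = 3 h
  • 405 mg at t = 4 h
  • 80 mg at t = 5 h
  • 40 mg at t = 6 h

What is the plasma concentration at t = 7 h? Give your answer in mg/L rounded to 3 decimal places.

k = ln 2 / 23 = 0.03014 per h
Dose 1 (240 mg at t=0 h): 240·exp(−0.03014·7) = 194.354 mg/L
Dose 2 (425 mg at t=1 h): 425·exp(−0.03014·6) = 354.699 mg/L
Dose 3 (85 mg at t=2 h): 85·exp(−0.03014·5) = 73.110 mg/L
Dose 4 (415 mg at t=3 h): 415·exp(−0.03014·4) = 367.871 mg/L
Dose 5 (405 mg at t=4 h): 405·exp(−0.03014·3) = 369.990 mg/L
Dose 6 (80 mg at t=5 h): 80·exp(−0.03014·2) = 75.321 mg/L
Dose 7 (40 mg at t=6 h): 40·exp(−0.03014·1) = 38.813 mg/L
C(7) = 194.354 + 354.699 + 73.110 + 367.871 + 369.990 + 75.321 + 38.813 = 1474.156 mg/L

1474.156 mg/L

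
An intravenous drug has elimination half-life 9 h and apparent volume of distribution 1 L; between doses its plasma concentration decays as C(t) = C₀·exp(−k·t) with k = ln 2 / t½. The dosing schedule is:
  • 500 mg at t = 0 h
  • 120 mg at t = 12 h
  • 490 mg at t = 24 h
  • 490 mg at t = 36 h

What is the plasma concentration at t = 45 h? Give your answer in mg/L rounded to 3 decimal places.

367.303 mg/L

k = ln 2 / 9 = 0.07702 per h
Dose 1 (500 mg at t=0 h): 500·exp(−0.07702·45) = 15.625 mg/L
Dose 2 (120 mg at t=12 h): 120·exp(−0.07702·33) = 9.449 mg/L
Dose 3 (490 mg at t=24 h): 490·exp(−0.07702·21) = 97.228 mg/L
Dose 4 (490 mg at t=36 h): 490·exp(−0.07702·9) = 245.000 mg/L
C(45) = 15.625 + 9.449 + 97.228 + 245.000 = 367.303 mg/L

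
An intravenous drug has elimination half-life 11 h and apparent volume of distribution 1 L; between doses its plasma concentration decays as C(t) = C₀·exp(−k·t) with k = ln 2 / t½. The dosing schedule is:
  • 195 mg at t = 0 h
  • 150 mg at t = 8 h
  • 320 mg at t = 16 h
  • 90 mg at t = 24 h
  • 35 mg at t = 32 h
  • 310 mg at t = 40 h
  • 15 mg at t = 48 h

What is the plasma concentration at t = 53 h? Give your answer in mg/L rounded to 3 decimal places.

218.190 mg/L

k = ln 2 / 11 = 0.06301 per h
Dose 1 (195 mg at t=0 h): 195·exp(−0.06301·53) = 6.912 mg/L
Dose 2 (150 mg at t=8 h): 150·exp(−0.06301·45) = 8.802 mg/L
Dose 3 (320 mg at t=16 h): 320·exp(−0.06301·37) = 31.088 mg/L
Dose 4 (90 mg at t=24 h): 90·exp(−0.06301·29) = 14.475 mg/L
Dose 5 (35 mg at t=32 h): 35·exp(−0.06301·21) = 9.319 mg/L
Dose 6 (310 mg at t=40 h): 310·exp(−0.06301·13) = 136.647 mg/L
Dose 7 (15 mg at t=48 h): 15·exp(−0.06301·5) = 10.946 mg/L
C(53) = 6.912 + 8.802 + 31.088 + 14.475 + 9.319 + 136.647 + 10.946 = 218.190 mg/L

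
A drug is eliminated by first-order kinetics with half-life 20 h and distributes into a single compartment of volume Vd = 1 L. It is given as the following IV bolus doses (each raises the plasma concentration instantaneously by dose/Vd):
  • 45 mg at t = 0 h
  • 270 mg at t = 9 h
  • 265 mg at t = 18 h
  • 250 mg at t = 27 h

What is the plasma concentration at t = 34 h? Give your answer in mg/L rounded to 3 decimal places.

475.720 mg/L

k = ln 2 / 20 = 0.03466 per h
Dose 1 (45 mg at t=0 h): 45·exp(−0.03466·34) = 13.850 mg/L
Dose 2 (270 mg at t=9 h): 270·exp(−0.03466·25) = 113.521 mg/L
Dose 3 (265 mg at t=18 h): 265·exp(−0.03466·16) = 152.203 mg/L
Dose 4 (250 mg at t=27 h): 250·exp(−0.03466·7) = 196.146 mg/L
C(34) = 13.850 + 113.521 + 152.203 + 196.146 = 475.720 mg/L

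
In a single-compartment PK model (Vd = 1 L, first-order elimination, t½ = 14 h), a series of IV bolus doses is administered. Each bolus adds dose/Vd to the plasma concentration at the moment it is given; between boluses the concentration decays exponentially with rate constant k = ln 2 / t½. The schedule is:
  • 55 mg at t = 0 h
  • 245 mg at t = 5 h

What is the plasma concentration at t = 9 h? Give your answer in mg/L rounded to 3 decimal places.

236.207 mg/L

k = ln 2 / 14 = 0.04951 per h
Dose 1 (55 mg at t=0 h): 55·exp(−0.04951·9) = 35.224 mg/L
Dose 2 (245 mg at t=5 h): 245·exp(−0.04951·4) = 200.982 mg/L
C(9) = 35.224 + 200.982 = 236.207 mg/L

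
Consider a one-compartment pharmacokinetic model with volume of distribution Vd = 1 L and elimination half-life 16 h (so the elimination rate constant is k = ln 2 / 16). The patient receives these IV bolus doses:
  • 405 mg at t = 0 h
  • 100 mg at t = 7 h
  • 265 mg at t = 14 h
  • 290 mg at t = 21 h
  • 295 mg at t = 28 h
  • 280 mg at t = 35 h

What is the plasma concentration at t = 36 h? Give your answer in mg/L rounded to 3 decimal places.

843.927 mg/L

k = ln 2 / 16 = 0.04332 per h
Dose 1 (405 mg at t=0 h): 405·exp(−0.04332·36) = 85.141 mg/L
Dose 2 (100 mg at t=7 h): 100·exp(−0.04332·29) = 28.470 mg/L
Dose 3 (265 mg at t=14 h): 265·exp(−0.04332·22) = 102.171 mg/L
Dose 4 (290 mg at t=21 h): 290·exp(−0.04332·15) = 151.420 mg/L
Dose 5 (295 mg at t=28 h): 295·exp(−0.04332·8) = 208.597 mg/L
Dose 6 (280 mg at t=35 h): 280·exp(−0.04332·1) = 268.129 mg/L
C(36) = 85.141 + 28.470 + 102.171 + 151.420 + 208.597 + 268.129 = 843.927 mg/L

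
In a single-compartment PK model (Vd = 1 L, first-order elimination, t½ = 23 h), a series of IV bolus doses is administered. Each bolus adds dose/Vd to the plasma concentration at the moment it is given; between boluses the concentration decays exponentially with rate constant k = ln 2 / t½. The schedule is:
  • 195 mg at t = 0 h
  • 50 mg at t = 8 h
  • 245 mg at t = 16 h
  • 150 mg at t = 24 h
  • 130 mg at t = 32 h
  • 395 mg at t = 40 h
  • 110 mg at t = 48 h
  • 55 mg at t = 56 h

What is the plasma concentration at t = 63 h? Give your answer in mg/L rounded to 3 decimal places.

507.585 mg/L

k = ln 2 / 23 = 0.03014 per h
Dose 1 (195 mg at t=0 h): 195·exp(−0.03014·63) = 29.206 mg/L
Dose 2 (50 mg at t=8 h): 50·exp(−0.03014·55) = 9.530 mg/L
Dose 3 (245 mg at t=16 h): 245·exp(−0.03014·47) = 59.432 mg/L
Dose 4 (150 mg at t=24 h): 150·exp(−0.03014·39) = 46.307 mg/L
Dose 5 (130 mg at t=32 h): 130·exp(−0.03014·31) = 51.075 mg/L
Dose 6 (395 mg at t=40 h): 395·exp(−0.03014·23) = 197.500 mg/L
Dose 7 (110 mg at t=48 h): 110·exp(−0.03014·15) = 69.995 mg/L
Dose 8 (55 mg at t=56 h): 55·exp(−0.03014·7) = 44.539 mg/L
C(63) = 29.206 + 9.530 + 59.432 + 46.307 + 51.075 + 197.500 + 69.995 + 44.539 = 507.585 mg/L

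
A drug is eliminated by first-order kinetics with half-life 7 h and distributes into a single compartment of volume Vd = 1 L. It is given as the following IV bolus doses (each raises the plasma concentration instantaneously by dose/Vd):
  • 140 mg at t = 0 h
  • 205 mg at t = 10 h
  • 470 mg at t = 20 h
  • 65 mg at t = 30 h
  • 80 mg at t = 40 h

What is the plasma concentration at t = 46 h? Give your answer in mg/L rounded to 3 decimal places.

100.577 mg/L

k = ln 2 / 7 = 0.09902 per h
Dose 1 (140 mg at t=0 h): 140·exp(−0.09902·46) = 1.472 mg/L
Dose 2 (205 mg at t=10 h): 205·exp(−0.09902·36) = 5.802 mg/L
Dose 3 (470 mg at t=20 h): 470·exp(−0.09902·26) = 35.809 mg/L
Dose 4 (65 mg at t=30 h): 65·exp(−0.09902·16) = 13.330 mg/L
Dose 5 (80 mg at t=40 h): 80·exp(−0.09902·6) = 44.164 mg/L
C(46) = 1.472 + 5.802 + 35.809 + 13.330 + 44.164 = 100.577 mg/L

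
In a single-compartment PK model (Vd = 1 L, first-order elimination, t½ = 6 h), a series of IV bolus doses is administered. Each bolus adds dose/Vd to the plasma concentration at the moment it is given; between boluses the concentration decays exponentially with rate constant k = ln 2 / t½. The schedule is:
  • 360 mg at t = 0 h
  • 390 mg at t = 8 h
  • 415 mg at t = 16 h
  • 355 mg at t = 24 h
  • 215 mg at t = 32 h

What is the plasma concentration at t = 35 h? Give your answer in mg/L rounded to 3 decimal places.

k = ln 2 / 6 = 0.11552 per h
Dose 1 (360 mg at t=0 h): 360·exp(−0.11552·35) = 6.314 mg/L
Dose 2 (390 mg at t=8 h): 390·exp(−0.11552·27) = 17.236 mg/L
Dose 3 (415 mg at t=16 h): 415·exp(−0.11552·19) = 46.215 mg/L
Dose 4 (355 mg at t=24 h): 355·exp(−0.11552·11) = 99.619 mg/L
Dose 5 (215 mg at t=32 h): 215·exp(−0.11552·3) = 152.028 mg/L
C(35) = 6.314 + 17.236 + 46.215 + 99.619 + 152.028 = 321.411 mg/L

321.411 mg/L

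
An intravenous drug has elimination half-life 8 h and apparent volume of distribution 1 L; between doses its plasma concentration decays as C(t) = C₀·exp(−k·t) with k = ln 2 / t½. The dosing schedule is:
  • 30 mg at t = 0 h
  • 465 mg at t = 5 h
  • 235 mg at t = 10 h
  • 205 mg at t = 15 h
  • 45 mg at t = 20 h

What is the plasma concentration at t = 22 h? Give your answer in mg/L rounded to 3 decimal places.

343.764 mg/L

k = ln 2 / 8 = 0.08664 per h
Dose 1 (30 mg at t=0 h): 30·exp(−0.08664·22) = 4.460 mg/L
Dose 2 (465 mg at t=5 h): 465·exp(−0.08664·17) = 106.602 mg/L
Dose 3 (235 mg at t=10 h): 235·exp(−0.08664·12) = 83.085 mg/L
Dose 4 (205 mg at t=15 h): 205·exp(−0.08664·7) = 111.777 mg/L
Dose 5 (45 mg at t=20 h): 45·exp(−0.08664·2) = 37.840 mg/L
C(22) = 4.460 + 106.602 + 83.085 + 111.777 + 37.840 = 343.764 mg/L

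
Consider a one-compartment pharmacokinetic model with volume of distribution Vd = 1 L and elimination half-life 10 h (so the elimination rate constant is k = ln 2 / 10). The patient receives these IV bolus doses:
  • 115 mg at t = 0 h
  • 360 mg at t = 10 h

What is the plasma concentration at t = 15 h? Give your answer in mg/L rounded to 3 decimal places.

k = ln 2 / 10 = 0.06931 per h
Dose 1 (115 mg at t=0 h): 115·exp(−0.06931·15) = 40.659 mg/L
Dose 2 (360 mg at t=10 h): 360·exp(−0.06931·5) = 254.558 mg/L
C(15) = 40.659 + 254.558 = 295.217 mg/L

295.217 mg/L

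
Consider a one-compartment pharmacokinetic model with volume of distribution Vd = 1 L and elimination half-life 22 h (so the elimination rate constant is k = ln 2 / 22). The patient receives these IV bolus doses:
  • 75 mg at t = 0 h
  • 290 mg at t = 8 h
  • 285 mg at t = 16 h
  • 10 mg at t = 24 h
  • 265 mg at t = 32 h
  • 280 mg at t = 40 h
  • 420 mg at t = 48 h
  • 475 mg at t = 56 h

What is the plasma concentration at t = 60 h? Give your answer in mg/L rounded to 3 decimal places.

1107.452 mg/L

k = ln 2 / 22 = 0.03151 per h
Dose 1 (75 mg at t=0 h): 75·exp(−0.03151·60) = 11.326 mg/L
Dose 2 (290 mg at t=8 h): 290·exp(−0.03151·52) = 56.347 mg/L
Dose 3 (285 mg at t=16 h): 285·exp(−0.03151·44) = 71.250 mg/L
Dose 4 (10 mg at t=24 h): 10·exp(−0.03151·36) = 3.217 mg/L
Dose 5 (265 mg at t=32 h): 265·exp(−0.03151·28) = 109.677 mg/L
Dose 6 (280 mg at t=40 h): 280·exp(−0.03151·20) = 149.106 mg/L
Dose 7 (420 mg at t=48 h): 420·exp(−0.03151·12) = 287.774 mg/L
Dose 8 (475 mg at t=56 h): 475·exp(−0.03151·4) = 418.756 mg/L
C(60) = 11.326 + 56.347 + 71.250 + 3.217 + 109.677 + 149.106 + 287.774 + 418.756 = 1107.452 mg/L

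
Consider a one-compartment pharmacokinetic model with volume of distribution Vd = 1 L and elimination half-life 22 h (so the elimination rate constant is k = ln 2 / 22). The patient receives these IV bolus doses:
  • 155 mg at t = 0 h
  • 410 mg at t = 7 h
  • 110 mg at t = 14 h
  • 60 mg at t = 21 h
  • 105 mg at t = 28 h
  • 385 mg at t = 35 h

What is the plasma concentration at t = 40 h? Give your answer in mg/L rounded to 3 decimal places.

k = ln 2 / 22 = 0.03151 per h
Dose 1 (155 mg at t=0 h): 155·exp(−0.03151·40) = 43.955 mg/L
Dose 2 (410 mg at t=7 h): 410·exp(−0.03151·33) = 144.957 mg/L
Dose 3 (110 mg at t=14 h): 110·exp(−0.03151·26) = 48.488 mg/L
Dose 4 (60 mg at t=21 h): 60·exp(−0.03151·19) = 32.974 mg/L
Dose 5 (105 mg at t=28 h): 105·exp(−0.03151·12) = 71.943 mg/L
Dose 6 (385 mg at t=35 h): 385·exp(−0.03151·5) = 328.886 mg/L
C(40) = 43.955 + 144.957 + 48.488 + 32.974 + 71.943 + 328.886 = 671.202 mg/L

671.202 mg/L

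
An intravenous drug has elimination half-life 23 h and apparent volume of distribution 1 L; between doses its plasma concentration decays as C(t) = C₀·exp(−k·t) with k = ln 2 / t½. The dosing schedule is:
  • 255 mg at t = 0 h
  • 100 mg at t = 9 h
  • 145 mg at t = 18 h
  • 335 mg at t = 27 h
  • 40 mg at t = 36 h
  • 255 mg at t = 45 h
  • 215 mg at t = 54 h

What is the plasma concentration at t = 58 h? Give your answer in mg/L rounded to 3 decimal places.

k = ln 2 / 23 = 0.03014 per h
Dose 1 (255 mg at t=0 h): 255·exp(−0.03014·58) = 44.404 mg/L
Dose 2 (100 mg at t=9 h): 100·exp(−0.03014·49) = 22.839 mg/L
Dose 3 (145 mg at t=18 h): 145·exp(−0.03014·40) = 43.435 mg/L
Dose 4 (335 mg at t=27 h): 335·exp(−0.03014·31) = 131.616 mg/L
Dose 5 (40 mg at t=36 h): 40·exp(−0.03014·22) = 20.612 mg/L
Dose 6 (255 mg at t=45 h): 255·exp(−0.03014·13) = 172.343 mg/L
Dose 7 (215 mg at t=54 h): 215·exp(−0.03014·4) = 190.584 mg/L
C(58) = 44.404 + 22.839 + 43.435 + 131.616 + 20.612 + 172.343 + 190.584 = 625.832 mg/L

625.832 mg/L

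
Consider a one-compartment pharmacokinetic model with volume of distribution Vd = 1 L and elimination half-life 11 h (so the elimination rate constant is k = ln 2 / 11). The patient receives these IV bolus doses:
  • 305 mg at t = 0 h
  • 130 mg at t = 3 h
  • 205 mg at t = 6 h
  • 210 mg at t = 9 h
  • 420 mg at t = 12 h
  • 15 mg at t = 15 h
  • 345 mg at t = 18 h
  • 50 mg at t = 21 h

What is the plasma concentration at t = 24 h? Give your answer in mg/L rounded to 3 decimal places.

732.839 mg/L

k = ln 2 / 11 = 0.06301 per h
Dose 1 (305 mg at t=0 h): 305·exp(−0.06301·24) = 67.221 mg/L
Dose 2 (130 mg at t=3 h): 130·exp(−0.06301·21) = 34.614 mg/L
Dose 3 (205 mg at t=6 h): 205·exp(−0.06301·18) = 65.942 mg/L
Dose 4 (210 mg at t=9 h): 210·exp(−0.06301·15) = 81.606 mg/L
Dose 5 (420 mg at t=12 h): 420·exp(−0.06301·12) = 197.175 mg/L
Dose 6 (15 mg at t=15 h): 15·exp(−0.06301·9) = 8.507 mg/L
Dose 7 (345 mg at t=18 h): 345·exp(−0.06301·6) = 236.386 mg/L
Dose 8 (50 mg at t=21 h): 50·exp(−0.06301·3) = 41.388 mg/L
C(24) = 67.221 + 34.614 + 65.942 + 81.606 + 197.175 + 8.507 + 236.386 + 41.388 = 732.839 mg/L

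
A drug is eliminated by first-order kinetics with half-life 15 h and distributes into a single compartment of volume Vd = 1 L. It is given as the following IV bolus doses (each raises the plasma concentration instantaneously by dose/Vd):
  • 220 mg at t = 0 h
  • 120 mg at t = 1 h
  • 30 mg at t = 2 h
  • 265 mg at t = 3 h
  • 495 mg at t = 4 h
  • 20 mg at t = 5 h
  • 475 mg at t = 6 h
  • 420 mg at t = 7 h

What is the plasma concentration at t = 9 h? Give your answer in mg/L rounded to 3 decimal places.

k = ln 2 / 15 = 0.04621 per h
Dose 1 (220 mg at t=0 h): 220·exp(−0.04621·9) = 145.146 mg/L
Dose 2 (120 mg at t=1 h): 120·exp(−0.04621·8) = 82.915 mg/L
Dose 3 (30 mg at t=2 h): 30·exp(−0.04621·7) = 21.709 mg/L
Dose 4 (265 mg at t=3 h): 265·exp(−0.04621·6) = 200.832 mg/L
Dose 5 (495 mg at t=4 h): 495·exp(−0.04621·5) = 392.882 mg/L
Dose 6 (20 mg at t=5 h): 20·exp(−0.04621·4) = 16.625 mg/L
Dose 7 (475 mg at t=6 h): 475·exp(−0.04621·3) = 413.512 mg/L
Dose 8 (420 mg at t=7 h): 420·exp(−0.04621·2) = 382.923 mg/L
C(9) = 145.146 + 82.915 + 21.709 + 200.832 + 392.882 + 16.625 + 413.512 + 382.923 = 1656.544 mg/L

1656.544 mg/L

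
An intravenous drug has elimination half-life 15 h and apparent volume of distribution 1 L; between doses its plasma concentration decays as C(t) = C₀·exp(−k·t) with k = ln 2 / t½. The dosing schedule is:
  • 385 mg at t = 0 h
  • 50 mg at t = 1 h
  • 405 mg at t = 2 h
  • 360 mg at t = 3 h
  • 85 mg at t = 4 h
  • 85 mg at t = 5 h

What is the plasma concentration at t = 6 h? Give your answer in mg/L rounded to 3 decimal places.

k = ln 2 / 15 = 0.04621 per h
Dose 1 (385 mg at t=0 h): 385·exp(−0.04621·6) = 291.775 mg/L
Dose 2 (50 mg at t=1 h): 50·exp(−0.04621·5) = 39.685 mg/L
Dose 3 (405 mg at t=2 h): 405·exp(−0.04621·4) = 336.651 mg/L
Dose 4 (360 mg at t=3 h): 360·exp(−0.04621·3) = 313.398 mg/L
Dose 5 (85 mg at t=4 h): 85·exp(−0.04621·2) = 77.496 mg/L
Dose 6 (85 mg at t=5 h): 85·exp(−0.04621·1) = 81.162 mg/L
C(6) = 291.775 + 39.685 + 336.651 + 313.398 + 77.496 + 81.162 = 1140.168 mg/L

1140.168 mg/L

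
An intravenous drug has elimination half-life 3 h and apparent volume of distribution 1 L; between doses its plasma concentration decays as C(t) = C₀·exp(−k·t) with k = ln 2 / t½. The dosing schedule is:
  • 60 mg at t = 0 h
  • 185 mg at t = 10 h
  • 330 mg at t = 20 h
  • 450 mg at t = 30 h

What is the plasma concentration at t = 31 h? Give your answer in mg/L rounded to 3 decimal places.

384.643 mg/L

k = ln 2 / 3 = 0.23105 per h
Dose 1 (60 mg at t=0 h): 60·exp(−0.23105·31) = 0.047 mg/L
Dose 2 (185 mg at t=10 h): 185·exp(−0.23105·21) = 1.445 mg/L
Dose 3 (330 mg at t=20 h): 330·exp(−0.23105·11) = 25.986 mg/L
Dose 4 (450 mg at t=30 h): 450·exp(−0.23105·1) = 357.165 mg/L
C(31) = 0.047 + 1.445 + 25.986 + 357.165 = 384.643 mg/L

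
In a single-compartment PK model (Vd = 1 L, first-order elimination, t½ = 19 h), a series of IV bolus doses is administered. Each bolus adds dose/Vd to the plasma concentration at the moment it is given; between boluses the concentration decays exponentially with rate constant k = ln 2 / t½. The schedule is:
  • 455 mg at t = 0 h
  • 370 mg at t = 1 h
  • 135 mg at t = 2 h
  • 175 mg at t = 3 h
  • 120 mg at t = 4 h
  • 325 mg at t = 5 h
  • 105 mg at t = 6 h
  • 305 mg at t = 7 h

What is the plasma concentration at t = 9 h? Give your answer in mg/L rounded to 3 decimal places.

1607.691 mg/L

k = ln 2 / 19 = 0.03648 per h
Dose 1 (455 mg at t=0 h): 455·exp(−0.03648·9) = 327.656 mg/L
Dose 2 (370 mg at t=1 h): 370·exp(−0.03648·8) = 276.345 mg/L
Dose 3 (135 mg at t=2 h): 135·exp(−0.03648·7) = 104.575 mg/L
Dose 4 (175 mg at t=3 h): 175·exp(−0.03648·6) = 140.597 mg/L
Dose 5 (120 mg at t=4 h): 120·exp(−0.03648·5) = 99.991 mg/L
Dose 6 (325 mg at t=5 h): 325·exp(−0.03648·4) = 280.872 mg/L
Dose 7 (105 mg at t=6 h): 105·exp(−0.03648·3) = 94.115 mg/L
Dose 8 (305 mg at t=7 h): 305·exp(−0.03648·2) = 283.539 mg/L
C(9) = 327.656 + 276.345 + 104.575 + 140.597 + 99.991 + 280.872 + 94.115 + 283.539 = 1607.691 mg/L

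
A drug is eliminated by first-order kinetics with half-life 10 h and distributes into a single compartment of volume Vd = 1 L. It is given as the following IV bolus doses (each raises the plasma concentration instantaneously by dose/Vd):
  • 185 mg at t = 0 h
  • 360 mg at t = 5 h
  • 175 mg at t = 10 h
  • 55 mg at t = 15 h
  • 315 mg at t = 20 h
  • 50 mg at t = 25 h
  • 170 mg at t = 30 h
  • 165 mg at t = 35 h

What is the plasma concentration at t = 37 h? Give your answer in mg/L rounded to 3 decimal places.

k = ln 2 / 10 = 0.06931 per h
Dose 1 (185 mg at t=0 h): 185·exp(−0.06931·37) = 14.235 mg/L
Dose 2 (360 mg at t=5 h): 360·exp(−0.06931·32) = 39.175 mg/L
Dose 3 (175 mg at t=10 h): 175·exp(−0.06931·27) = 26.931 mg/L
Dose 4 (55 mg at t=15 h): 55·exp(−0.06931·22) = 11.970 mg/L
Dose 5 (315 mg at t=20 h): 315·exp(−0.06931·17) = 96.953 mg/L
Dose 6 (50 mg at t=25 h): 50·exp(−0.06931·12) = 21.764 mg/L
Dose 7 (170 mg at t=30 h): 170·exp(−0.06931·7) = 104.647 mg/L
Dose 8 (165 mg at t=35 h): 165·exp(−0.06931·2) = 143.641 mg/L
C(37) = 14.235 + 39.175 + 26.931 + 11.970 + 96.953 + 21.764 + 104.647 + 143.641 = 459.316 mg/L

459.316 mg/L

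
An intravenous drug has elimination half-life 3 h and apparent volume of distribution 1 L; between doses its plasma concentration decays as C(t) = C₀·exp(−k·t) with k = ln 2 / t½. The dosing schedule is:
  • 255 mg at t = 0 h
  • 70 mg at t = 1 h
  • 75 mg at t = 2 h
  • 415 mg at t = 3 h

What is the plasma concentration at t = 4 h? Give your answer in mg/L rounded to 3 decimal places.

512.830 mg/L

k = ln 2 / 3 = 0.23105 per h
Dose 1 (255 mg at t=0 h): 255·exp(−0.23105·4) = 101.197 mg/L
Dose 2 (70 mg at t=1 h): 70·exp(−0.23105·3) = 35.000 mg/L
Dose 3 (75 mg at t=2 h): 75·exp(−0.23105·2) = 47.247 mg/L
Dose 4 (415 mg at t=3 h): 415·exp(−0.23105·1) = 329.386 mg/L
C(4) = 101.197 + 35.000 + 47.247 + 329.386 = 512.830 mg/L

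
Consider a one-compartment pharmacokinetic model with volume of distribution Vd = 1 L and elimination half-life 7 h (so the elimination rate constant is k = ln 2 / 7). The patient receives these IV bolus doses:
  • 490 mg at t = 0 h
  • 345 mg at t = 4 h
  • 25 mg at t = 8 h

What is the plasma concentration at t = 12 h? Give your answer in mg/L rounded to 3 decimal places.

322.390 mg/L

k = ln 2 / 7 = 0.09902 per h
Dose 1 (490 mg at t=0 h): 490·exp(−0.09902·12) = 149.329 mg/L
Dose 2 (345 mg at t=4 h): 345·exp(−0.09902·8) = 156.237 mg/L
Dose 3 (25 mg at t=8 h): 25·exp(−0.09902·4) = 16.824 mg/L
C(12) = 149.329 + 156.237 + 16.824 = 322.390 mg/L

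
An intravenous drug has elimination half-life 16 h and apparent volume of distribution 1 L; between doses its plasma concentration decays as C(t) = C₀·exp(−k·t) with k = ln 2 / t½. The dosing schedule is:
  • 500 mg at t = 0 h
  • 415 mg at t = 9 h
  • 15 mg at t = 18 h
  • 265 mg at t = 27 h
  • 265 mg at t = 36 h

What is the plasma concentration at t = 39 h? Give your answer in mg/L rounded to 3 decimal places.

k = ln 2 / 16 = 0.04332 per h
Dose 1 (500 mg at t=0 h): 500·exp(−0.04332·39) = 92.302 mg/L
Dose 2 (415 mg at t=9 h): 415·exp(−0.04332·30) = 113.140 mg/L
Dose 3 (15 mg at t=18 h): 15·exp(−0.04332·21) = 6.039 mg/L
Dose 4 (265 mg at t=27 h): 265·exp(−0.04332·12) = 157.570 mg/L
Dose 5 (265 mg at t=36 h): 265·exp(−0.04332·3) = 232.703 mg/L
C(39) = 92.302 + 113.140 + 6.039 + 157.570 + 232.703 = 601.755 mg/L

601.755 mg/L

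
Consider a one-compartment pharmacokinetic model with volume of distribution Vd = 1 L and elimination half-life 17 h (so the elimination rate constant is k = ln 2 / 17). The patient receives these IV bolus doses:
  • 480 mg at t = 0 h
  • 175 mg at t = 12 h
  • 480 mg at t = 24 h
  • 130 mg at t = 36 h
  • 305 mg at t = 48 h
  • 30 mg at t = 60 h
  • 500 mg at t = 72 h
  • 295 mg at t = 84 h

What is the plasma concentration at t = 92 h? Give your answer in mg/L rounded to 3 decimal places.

554.198 mg/L

k = ln 2 / 17 = 0.04077 per h
Dose 1 (480 mg at t=0 h): 480·exp(−0.04077·92) = 11.276 mg/L
Dose 2 (175 mg at t=12 h): 175·exp(−0.04077·80) = 6.705 mg/L
Dose 3 (480 mg at t=24 h): 480·exp(−0.04077·68) = 30.000 mg/L
Dose 4 (130 mg at t=36 h): 130·exp(−0.04077·56) = 13.253 mg/L
Dose 5 (305 mg at t=48 h): 305·exp(−0.04077·44) = 50.718 mg/L
Dose 6 (30 mg at t=60 h): 30·exp(−0.04077·32) = 8.137 mg/L
Dose 7 (500 mg at t=72 h): 500·exp(−0.04077·20) = 221.216 mg/L
Dose 8 (295 mg at t=84 h): 295·exp(−0.04077·8) = 212.893 mg/L
C(92) = 11.276 + 6.705 + 30.000 + 13.253 + 50.718 + 8.137 + 221.216 + 212.893 = 554.198 mg/L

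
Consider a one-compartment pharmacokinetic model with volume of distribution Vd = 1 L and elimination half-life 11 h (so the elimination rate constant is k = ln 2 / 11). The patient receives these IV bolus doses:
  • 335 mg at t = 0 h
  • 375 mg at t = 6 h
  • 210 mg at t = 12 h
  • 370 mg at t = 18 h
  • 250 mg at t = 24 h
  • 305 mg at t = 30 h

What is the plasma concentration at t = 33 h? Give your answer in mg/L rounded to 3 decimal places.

704.239 mg/L

k = ln 2 / 11 = 0.06301 per h
Dose 1 (335 mg at t=0 h): 335·exp(−0.06301·33) = 41.875 mg/L
Dose 2 (375 mg at t=6 h): 375·exp(−0.06301·27) = 68.413 mg/L
Dose 3 (210 mg at t=12 h): 210·exp(−0.06301·21) = 55.915 mg/L
Dose 4 (370 mg at t=18 h): 370·exp(−0.06301·15) = 143.783 mg/L
Dose 5 (250 mg at t=24 h): 250·exp(−0.06301·9) = 141.789 mg/L
Dose 6 (305 mg at t=30 h): 305·exp(−0.06301·3) = 252.465 mg/L
C(33) = 41.875 + 68.413 + 55.915 + 143.783 + 141.789 + 252.465 = 704.239 mg/L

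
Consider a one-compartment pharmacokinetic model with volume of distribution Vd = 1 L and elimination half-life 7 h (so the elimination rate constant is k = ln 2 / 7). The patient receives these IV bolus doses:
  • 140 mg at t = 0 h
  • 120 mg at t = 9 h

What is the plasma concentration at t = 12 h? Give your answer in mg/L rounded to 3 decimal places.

131.825 mg/L

k = ln 2 / 7 = 0.09902 per h
Dose 1 (140 mg at t=0 h): 140·exp(−0.09902·12) = 42.665 mg/L
Dose 2 (120 mg at t=9 h): 120·exp(−0.09902·3) = 89.160 mg/L
C(12) = 42.665 + 89.160 = 131.825 mg/L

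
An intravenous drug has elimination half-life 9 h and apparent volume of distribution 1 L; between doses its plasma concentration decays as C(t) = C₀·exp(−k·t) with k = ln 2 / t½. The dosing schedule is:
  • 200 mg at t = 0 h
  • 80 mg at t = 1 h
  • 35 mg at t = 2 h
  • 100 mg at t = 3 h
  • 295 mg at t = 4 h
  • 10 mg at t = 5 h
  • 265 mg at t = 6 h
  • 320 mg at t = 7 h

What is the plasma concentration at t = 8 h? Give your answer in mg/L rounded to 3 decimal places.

k = ln 2 / 9 = 0.07702 per h
Dose 1 (200 mg at t=0 h): 200·exp(−0.07702·8) = 108.006 mg/L
Dose 2 (80 mg at t=1 h): 80·exp(−0.07702·7) = 46.661 mg/L
Dose 3 (35 mg at t=2 h): 35·exp(−0.07702·6) = 22.049 mg/L
Dose 4 (100 mg at t=3 h): 100·exp(−0.07702·5) = 68.040 mg/L
Dose 5 (295 mg at t=4 h): 295·exp(−0.07702·4) = 216.786 mg/L
Dose 6 (10 mg at t=5 h): 10·exp(−0.07702·3) = 7.937 mg/L
Dose 7 (265 mg at t=6 h): 265·exp(−0.07702·2) = 227.170 mg/L
Dose 8 (320 mg at t=7 h): 320·exp(−0.07702·1) = 296.280 mg/L
C(8) = 108.006 + 46.661 + 22.049 + 68.040 + 216.786 + 7.937 + 227.170 + 296.280 = 992.928 mg/L

992.928 mg/L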